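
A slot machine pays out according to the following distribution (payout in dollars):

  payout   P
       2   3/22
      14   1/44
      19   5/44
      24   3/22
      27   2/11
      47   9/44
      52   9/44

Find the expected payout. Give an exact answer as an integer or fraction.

E[X] = (3/22)·2 + (1/44)·14 + (5/44)·19 + (3/22)·24 + (2/11)·27 + (9/44)·47 + (9/44)·52
     = 343/11

343/11 dollars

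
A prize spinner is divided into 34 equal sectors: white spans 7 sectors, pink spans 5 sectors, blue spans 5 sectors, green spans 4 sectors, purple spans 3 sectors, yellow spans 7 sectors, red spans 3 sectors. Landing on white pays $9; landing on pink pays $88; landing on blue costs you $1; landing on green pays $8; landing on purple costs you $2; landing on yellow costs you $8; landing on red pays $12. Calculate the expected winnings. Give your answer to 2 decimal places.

E[payout] = (7/34)·9 + (5/34)·88 + (5/34)·(-1) + (4/34)·8 + (3/34)·(-2) + (7/34)·(-8) + (3/34)·12 = 252/17
≈ $14.82

$14.82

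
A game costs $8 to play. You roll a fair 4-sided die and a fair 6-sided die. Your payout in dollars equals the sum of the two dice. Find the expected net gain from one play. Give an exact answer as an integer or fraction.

-$2

Distribution of the sum of the two dice: 2 w.p. 1/24, 3 w.p. 1/12, 4 w.p. 1/8, 5 w.p. 1/6, 6 w.p. 1/6, 7 w.p. 1/6, …
E[payout] = (1/24)·2 + (1/12)·3 + (1/8)·4 + (1/6)·5 + (1/6)·6 + (1/6)·7 + (1/8)·8 + (1/12)·9 + (1/24)·10 = 6
Expected profit = 6 − 8 = -2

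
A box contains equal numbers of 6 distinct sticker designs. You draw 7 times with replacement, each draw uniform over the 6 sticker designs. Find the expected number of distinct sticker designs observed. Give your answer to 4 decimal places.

Let Xⱼ=1 if type j appears at least once. P(Xⱼ=1) = 1 − ((6−1)/6)^7 = 201811/279936.
E[#distinct] = 6·201811/279936 = 201811/46656.
≈ 4.3255

4.3255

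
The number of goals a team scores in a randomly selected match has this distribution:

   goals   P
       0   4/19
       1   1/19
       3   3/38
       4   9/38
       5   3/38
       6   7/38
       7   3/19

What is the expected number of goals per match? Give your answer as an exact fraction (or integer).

73/19

E[X] = (4/19)·0 + (1/19)·1 + (3/38)·3 + (9/38)·4 + (3/38)·5 + (7/38)·6 + (3/19)·7
     = 73/19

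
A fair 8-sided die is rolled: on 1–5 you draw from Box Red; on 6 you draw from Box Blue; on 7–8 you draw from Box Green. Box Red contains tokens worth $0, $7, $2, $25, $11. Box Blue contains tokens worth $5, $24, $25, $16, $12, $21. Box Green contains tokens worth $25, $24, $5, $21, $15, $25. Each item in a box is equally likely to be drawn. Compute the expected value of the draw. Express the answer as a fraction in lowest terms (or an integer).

201/16 dollars

E[X | Box Red] = (0 + 7 + 2 + 25 + 11)/5 = 9
E[X | Box Blue] = (5 + 24 + 25 + 16 + 12 + 21)/6 = 103/6
E[X | Box Green] = (25 + 24 + 5 + 21 + 15 + 25)/6 = 115/6
E[X] = (5/8)·9 + (1/8)·103/6 + (1/4)·115/6 = 201/16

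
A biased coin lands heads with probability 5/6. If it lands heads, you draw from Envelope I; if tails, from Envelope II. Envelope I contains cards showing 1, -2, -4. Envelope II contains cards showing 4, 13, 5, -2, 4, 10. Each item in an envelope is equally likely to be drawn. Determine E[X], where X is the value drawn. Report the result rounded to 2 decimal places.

E[X | Envelope I] = (1 − 2 − 4)/3 = -5/3
E[X | Envelope II] = (4 + 13 + 5 − 2 + 4 + 10)/6 = 17/3
E[X] = (5/6)·(-5/3) + (1/6)·17/3 = -4/9 ≈ -0.44

-0.44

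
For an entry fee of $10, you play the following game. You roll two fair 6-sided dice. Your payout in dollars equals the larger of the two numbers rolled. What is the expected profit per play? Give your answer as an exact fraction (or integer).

-199/36 dollars

Distribution of the larger of the two numbers rolled: 1 w.p. 1/36, 2 w.p. 1/12, 3 w.p. 5/36, 4 w.p. 7/36, 5 w.p. 1/4, 6 w.p. 11/36
E[payout] = (1/36)·1 + (1/12)·2 + (5/36)·3 + (7/36)·4 + (1/4)·5 + (11/36)·6 = 161/36
Expected profit = 161/36 − 10 = -199/36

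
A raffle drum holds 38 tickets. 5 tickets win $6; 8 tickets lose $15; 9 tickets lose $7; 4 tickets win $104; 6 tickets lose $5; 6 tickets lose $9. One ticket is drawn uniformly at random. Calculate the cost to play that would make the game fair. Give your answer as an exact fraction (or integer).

E[payout] = (5/38)·6 + (8/38)·(-15) + (9/38)·(-7) + (4/38)·104 + (6/38)·(-5) + (6/38)·(-9) = 179/38
Fair fee = E[payout] = 179/38

179/38 dollars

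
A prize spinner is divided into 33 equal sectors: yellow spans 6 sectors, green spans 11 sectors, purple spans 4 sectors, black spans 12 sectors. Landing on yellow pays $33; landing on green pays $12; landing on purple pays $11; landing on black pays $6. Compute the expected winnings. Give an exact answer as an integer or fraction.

E[payout] = (6/33)·33 + (11/33)·12 + (4/33)·11 + (12/33)·6 = 446/33

446/33 dollars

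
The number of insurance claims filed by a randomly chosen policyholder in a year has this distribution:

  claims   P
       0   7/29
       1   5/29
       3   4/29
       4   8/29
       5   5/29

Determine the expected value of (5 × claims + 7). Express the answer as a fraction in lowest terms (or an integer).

E[5x+7] = (7/29)·7 + (5/29)·12 + (4/29)·22 + (8/29)·27 + (5/29)·32
     = 573/29

573/29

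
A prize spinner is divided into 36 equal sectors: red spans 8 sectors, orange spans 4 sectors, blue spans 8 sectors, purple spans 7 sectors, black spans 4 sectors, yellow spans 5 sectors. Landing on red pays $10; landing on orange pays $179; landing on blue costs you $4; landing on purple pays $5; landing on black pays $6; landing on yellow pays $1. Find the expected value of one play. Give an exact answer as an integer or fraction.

$23

E[payout] = (8/36)·10 + (4/36)·179 + (8/36)·(-4) + (7/36)·5 + (4/36)·6 + (5/36)·1 = 23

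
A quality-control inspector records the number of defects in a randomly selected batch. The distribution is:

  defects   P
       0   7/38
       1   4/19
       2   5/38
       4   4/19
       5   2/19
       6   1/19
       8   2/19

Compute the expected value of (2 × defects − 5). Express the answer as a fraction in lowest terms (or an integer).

1

E[2x-5] = (7/38)·(-5) + (4/19)·(-3) + (5/38)·(-1) + (4/19)·3 + (2/19)·5 + (1/19)·7 + (2/19)·11
     = 1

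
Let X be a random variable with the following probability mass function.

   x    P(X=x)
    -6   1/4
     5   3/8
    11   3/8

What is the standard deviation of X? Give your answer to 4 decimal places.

6.5955

E[X] = 9/2, E[X²] = 255/4
Var(X) = E[X²] − (E[X])² = 255/4 − 81/4 = 87/2
SD(X) = √(87/2) ≈ 6.5955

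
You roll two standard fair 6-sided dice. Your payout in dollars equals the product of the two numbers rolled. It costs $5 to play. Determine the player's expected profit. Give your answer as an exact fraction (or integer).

29/4 dollars

Distribution of the product of the two numbers rolled: 1 w.p. 1/36, 2 w.p. 1/18, 3 w.p. 1/18, 4 w.p. 1/12, 5 w.p. 1/18, 6 w.p. 1/9, …
E[payout] = (1/36)·1 + (1/18)·2 + (1/18)·3 + (1/12)·4 + (1/18)·5 + (1/9)·6 + (1/18)·8 + (1/36)·9 + (1/18)·10 + (1/9)·12 + (1/18)·15 + (1/36)·16 + (1/18)·18 + (1/18)·20 + (1/18)·24 + (1/36)·25 + (1/18)·30 + (1/36)·36 = 49/4
Expected profit = 49/4 − 5 = 29/4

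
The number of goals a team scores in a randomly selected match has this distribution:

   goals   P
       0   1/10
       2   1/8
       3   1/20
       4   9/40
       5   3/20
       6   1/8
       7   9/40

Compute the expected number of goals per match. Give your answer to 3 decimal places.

4.375

E[X] = (1/10)·0 + (1/8)·2 + (1/20)·3 + (9/40)·4 + (3/20)·5 + (1/8)·6 + (9/40)·7
     = 35/8 ≈ 4.375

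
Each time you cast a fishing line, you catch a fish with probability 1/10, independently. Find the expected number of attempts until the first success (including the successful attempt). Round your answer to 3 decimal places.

10.000

For a geometric distribution, E[trials] = 1/p = 1/(1/10) = 10.
≈ 10.000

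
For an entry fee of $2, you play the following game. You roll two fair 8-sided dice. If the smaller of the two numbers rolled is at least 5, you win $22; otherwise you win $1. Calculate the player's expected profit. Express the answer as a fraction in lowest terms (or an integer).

E[payout] = (3/4)·1 + (1/4)·22 = 25/4
Expected profit = 25/4 − 2 = 17/4

17/4 dollars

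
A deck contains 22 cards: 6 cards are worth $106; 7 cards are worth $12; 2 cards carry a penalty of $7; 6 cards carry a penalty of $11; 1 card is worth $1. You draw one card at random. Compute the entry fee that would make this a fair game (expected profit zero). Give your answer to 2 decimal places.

E[payout] = (6/22)·106 + (7/22)·12 + (2/22)·(-7) + (6/22)·(-11) + (1/22)·1 = 641/22
Fair fee = E[payout] = 641/22 ≈ $29.14

$29.14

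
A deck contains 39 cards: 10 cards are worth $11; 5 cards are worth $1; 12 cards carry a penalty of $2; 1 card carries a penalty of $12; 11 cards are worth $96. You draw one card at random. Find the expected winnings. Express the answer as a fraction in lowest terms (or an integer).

1135/39 dollars

E[payout] = (10/39)·11 + (5/39)·1 + (12/39)·(-2) + (1/39)·(-12) + (11/39)·96 = 1135/39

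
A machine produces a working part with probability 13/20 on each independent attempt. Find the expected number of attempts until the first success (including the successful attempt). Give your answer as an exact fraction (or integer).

For a geometric distribution, E[trials] = 1/p = 1/(13/20) = 20/13.

20/13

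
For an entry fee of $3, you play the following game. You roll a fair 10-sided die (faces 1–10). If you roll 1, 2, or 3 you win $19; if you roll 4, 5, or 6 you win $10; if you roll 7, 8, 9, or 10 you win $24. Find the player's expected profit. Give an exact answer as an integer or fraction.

153/10 dollars

E[payout] = (3/10)·10 + (3/10)·19 + (2/5)·24 = 183/10
Expected profit = 183/10 − 3 = 153/10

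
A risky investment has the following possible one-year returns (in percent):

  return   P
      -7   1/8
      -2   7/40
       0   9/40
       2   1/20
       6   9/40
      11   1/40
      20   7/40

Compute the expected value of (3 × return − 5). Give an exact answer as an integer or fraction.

E[3x-5] = (1/8)·(-26) + (7/40)·(-11) + (9/40)·(-5) + (1/20)·1 + (9/40)·13 + (1/40)·28 + (7/40)·55
     = 7

7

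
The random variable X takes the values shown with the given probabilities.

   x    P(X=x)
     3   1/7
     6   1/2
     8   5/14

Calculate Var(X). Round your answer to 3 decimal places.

2.633

E[X] = (1/7)·3 + (1/2)·6 + (5/14)·8 = 44/7
E[X²] = (1/7)·9 + (1/2)·36 + (5/14)·64 = 295/7
Var(X) = 295/7 − (44/7)² = 129/49 ≈ 2.633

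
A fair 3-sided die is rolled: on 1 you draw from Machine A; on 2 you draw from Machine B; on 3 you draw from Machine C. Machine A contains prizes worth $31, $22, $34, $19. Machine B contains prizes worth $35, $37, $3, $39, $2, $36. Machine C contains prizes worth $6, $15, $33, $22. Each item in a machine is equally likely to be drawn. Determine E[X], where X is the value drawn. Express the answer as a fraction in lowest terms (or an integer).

425/18 dollars

E[X | Machine A] = (31 + 22 + 34 + 19)/4 = 53/2
E[X | Machine B] = (35 + 37 + 3 + 39 + 2 + 36)/6 = 76/3
E[X | Machine C] = (6 + 15 + 33 + 22)/4 = 19
E[X] = (1/3)·53/2 + (1/3)·76/3 + (1/3)·19 = 425/18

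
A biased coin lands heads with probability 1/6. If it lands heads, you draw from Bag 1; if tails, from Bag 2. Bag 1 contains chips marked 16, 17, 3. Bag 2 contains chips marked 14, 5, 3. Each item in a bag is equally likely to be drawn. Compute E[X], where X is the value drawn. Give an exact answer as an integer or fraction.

73/9

E[X | Bag 1] = (16 + 17 + 3)/3 = 12
E[X | Bag 2] = (14 + 5 + 3)/3 = 22/3
E[X] = (1/6)·12 + (5/6)·22/3 = 73/9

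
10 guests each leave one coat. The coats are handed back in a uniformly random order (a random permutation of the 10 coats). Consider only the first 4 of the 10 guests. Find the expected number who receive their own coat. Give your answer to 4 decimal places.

Let Xᵢ = 1 if person i gets their own coat. For each i, P(Xᵢ=1) = 1/10.
By linearity of expectation, E[X₁+…+X_4] = 4·(1/10) = 2/5.
≈ 0.4000

0.4000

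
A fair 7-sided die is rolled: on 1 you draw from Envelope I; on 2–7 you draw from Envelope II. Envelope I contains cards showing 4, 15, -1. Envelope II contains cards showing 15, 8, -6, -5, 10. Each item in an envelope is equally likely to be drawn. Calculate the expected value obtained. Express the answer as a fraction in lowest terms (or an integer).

E[X | Envelope I] = (4 + 15 − 1)/3 = 6
E[X | Envelope II] = (15 + 8 − 6 − 5 + 10)/5 = 22/5
E[X] = (1/7)·6 + (6/7)·22/5 = 162/35

162/35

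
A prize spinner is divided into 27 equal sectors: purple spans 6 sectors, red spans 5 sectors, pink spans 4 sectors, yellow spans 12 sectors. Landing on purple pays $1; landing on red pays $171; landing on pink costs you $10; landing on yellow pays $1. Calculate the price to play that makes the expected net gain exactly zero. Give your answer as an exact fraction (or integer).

833/27 dollars

E[payout] = (6/27)·1 + (5/27)·171 + (4/27)·(-10) + (12/27)·1 = 833/27
Fair fee = E[payout] = 833/27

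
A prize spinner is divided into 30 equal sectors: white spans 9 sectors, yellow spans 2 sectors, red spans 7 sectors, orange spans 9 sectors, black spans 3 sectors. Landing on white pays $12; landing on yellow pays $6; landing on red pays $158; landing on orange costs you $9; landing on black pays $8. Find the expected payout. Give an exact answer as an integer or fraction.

1169/30 dollars

E[payout] = (9/30)·12 + (2/30)·6 + (7/30)·158 + (9/30)·(-9) + (3/30)·8 = 1169/30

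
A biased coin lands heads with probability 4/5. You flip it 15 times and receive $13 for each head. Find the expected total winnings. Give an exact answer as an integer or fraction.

E[#heads] = 15·4/5 = 12 (linearity over flips).
E[winnings] = 13·12 = 156.

$156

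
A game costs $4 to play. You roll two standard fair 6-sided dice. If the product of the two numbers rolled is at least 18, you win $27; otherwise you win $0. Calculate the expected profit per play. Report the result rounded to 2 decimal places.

E[payout] = (13/18)·0 + (5/18)·27 = 15/2
Expected profit = 15/2 − 4 = 7/2 ≈ $3.50

$3.50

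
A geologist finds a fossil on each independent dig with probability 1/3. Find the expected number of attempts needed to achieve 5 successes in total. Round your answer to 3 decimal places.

15.000

By linearity (sum of 5 independent geometric waits), E[trials] = 5/p = 5/(1/3) = 15.
≈ 15.000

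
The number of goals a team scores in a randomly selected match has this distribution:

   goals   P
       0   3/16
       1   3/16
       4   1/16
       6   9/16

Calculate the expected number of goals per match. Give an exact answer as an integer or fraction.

61/16

E[X] = (3/16)·0 + (3/16)·1 + (1/16)·4 + (9/16)·6
     = 61/16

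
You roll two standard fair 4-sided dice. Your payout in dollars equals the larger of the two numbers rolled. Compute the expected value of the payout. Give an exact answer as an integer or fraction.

25/8 dollars

Distribution of the larger of the two numbers rolled: 1 w.p. 1/16, 2 w.p. 3/16, 3 w.p. 5/16, 4 w.p. 7/16
E[payout] = (1/16)·1 + (3/16)·2 + (5/16)·3 + (7/16)·4 = 25/8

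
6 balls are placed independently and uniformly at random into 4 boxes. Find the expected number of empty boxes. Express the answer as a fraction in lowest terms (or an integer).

Let Xⱼ=1 if box j is empty. P(Xⱼ=1) = ((4-1)/4)^6 = 729/4096.
By linearity, E[#empty] = 4·729/4096 = 729/1024.

729/1024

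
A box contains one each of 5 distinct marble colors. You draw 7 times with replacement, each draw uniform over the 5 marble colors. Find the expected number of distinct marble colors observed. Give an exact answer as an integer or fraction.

61741/15625

Let Xⱼ=1 if type j appears at least once. P(Xⱼ=1) = 1 − ((5−1)/5)^7 = 61741/78125.
E[#distinct] = 5·61741/78125 = 61741/15625.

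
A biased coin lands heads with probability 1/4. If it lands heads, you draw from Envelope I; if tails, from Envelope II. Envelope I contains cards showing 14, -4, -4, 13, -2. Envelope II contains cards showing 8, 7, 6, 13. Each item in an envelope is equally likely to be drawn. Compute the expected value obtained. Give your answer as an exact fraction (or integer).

E[X | Envelope I] = (14 − 4 − 4 + 13 − 2)/5 = 17/5
E[X | Envelope II] = (8 + 7 + 6 + 13)/4 = 17/2
E[X] = (1/4)·17/5 + (3/4)·17/2 = 289/40

289/40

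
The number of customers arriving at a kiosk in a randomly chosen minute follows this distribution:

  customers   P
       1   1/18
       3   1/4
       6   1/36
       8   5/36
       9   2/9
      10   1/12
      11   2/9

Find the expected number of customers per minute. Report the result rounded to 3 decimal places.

E[X] = (1/18)·1 + (1/4)·3 + (1/36)·6 + (5/36)·8 + (2/9)·9 + (1/12)·10 + (2/9)·11
     = 265/36 ≈ 7.361

7.361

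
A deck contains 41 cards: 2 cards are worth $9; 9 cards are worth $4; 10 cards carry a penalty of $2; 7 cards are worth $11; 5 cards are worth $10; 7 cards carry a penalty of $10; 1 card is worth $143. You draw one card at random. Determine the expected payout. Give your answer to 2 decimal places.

E[payout] = (2/41)·9 + (9/41)·4 + (10/41)·(-2) + (7/41)·11 + (5/41)·10 + (7/41)·(-10) + (1/41)·143 = 234/41
≈ $5.71

$5.71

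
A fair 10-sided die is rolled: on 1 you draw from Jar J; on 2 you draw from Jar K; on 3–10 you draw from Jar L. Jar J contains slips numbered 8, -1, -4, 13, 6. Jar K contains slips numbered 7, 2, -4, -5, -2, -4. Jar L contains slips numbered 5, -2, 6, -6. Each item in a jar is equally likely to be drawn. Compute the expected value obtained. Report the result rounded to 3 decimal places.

E[X | Jar J] = (8 − 1 − 4 + 13 + 6)/5 = 22/5
E[X | Jar K] = (7 + 2 − 4 − 5 − 2 − 4)/6 = -1
E[X | Jar L] = (5 − 2 + 6 − 6)/4 = 3/4
E[X] = (1/10)·22/5 + (1/10)·(-1) + (4/5)·3/4 = 47/50 ≈ 0.940

0.940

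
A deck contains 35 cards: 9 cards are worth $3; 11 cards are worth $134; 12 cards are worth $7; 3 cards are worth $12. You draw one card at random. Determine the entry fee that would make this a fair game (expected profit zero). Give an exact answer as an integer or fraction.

E[payout] = (9/35)·3 + (11/35)·134 + (12/35)·7 + (3/35)·12 = 1621/35
Fair fee = E[payout] = 1621/35

1621/35 dollars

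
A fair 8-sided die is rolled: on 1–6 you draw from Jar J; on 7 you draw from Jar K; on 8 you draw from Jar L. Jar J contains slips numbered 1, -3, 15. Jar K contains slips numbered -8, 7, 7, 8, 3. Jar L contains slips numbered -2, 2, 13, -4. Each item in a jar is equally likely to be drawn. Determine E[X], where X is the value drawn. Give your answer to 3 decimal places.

3.956

E[X | Jar J] = (1 − 3 + 15)/3 = 13/3
E[X | Jar K] = (-8 + 7 + 7 + 8 + 3)/5 = 17/5
E[X | Jar L] = (-2 + 2 + 13 − 4)/4 = 9/4
E[X] = (3/4)·13/3 + (1/8)·17/5 + (1/8)·9/4 = 633/160 ≈ 3.956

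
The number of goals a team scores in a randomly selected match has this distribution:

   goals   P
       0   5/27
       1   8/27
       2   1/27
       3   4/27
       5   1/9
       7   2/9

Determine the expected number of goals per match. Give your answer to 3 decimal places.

2.926

E[X] = (5/27)·0 + (8/27)·1 + (1/27)·2 + (4/27)·3 + (1/9)·5 + (2/9)·7
     = 79/27 ≈ 2.926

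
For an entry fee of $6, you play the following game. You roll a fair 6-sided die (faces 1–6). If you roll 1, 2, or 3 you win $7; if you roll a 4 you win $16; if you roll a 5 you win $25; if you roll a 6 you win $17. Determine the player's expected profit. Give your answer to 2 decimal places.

E[payout] = (1/2)·7 + (1/6)·16 + (1/6)·17 + (1/6)·25 = 79/6
Expected profit = 79/6 − 6 = 43/6 ≈ $7.17

$7.17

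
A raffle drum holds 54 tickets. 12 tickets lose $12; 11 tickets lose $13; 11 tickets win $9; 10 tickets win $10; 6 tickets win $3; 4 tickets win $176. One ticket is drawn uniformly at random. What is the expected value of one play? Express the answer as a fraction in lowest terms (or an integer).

E[payout] = (12/54)·(-12) + (11/54)·(-13) + (11/54)·9 + (10/54)·10 + (6/54)·3 + (4/54)·176 = 317/27

317/27 dollars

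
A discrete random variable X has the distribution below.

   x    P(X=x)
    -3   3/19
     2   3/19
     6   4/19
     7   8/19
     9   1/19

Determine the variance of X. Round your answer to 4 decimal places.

14.0388

E[X] = (3/19)·(-3) + (3/19)·2 + (4/19)·6 + (8/19)·7 + (1/19)·9 = 86/19
E[X²] = (3/19)·9 + (3/19)·4 + (4/19)·36 + (8/19)·49 + (1/19)·81 = 656/19
Var(X) = 656/19 − (86/19)² = 5068/361 ≈ 14.0388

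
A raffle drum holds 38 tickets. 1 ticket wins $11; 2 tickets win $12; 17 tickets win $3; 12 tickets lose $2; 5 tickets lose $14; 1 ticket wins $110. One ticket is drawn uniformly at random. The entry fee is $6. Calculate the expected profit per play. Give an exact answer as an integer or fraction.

E[payout] = (1/38)·11 + (2/38)·12 + (17/38)·3 + (12/38)·(-2) + (5/38)·(-14) + (1/38)·110 = 51/19
Expected profit = 51/19 − 6 = -63/19

-63/19 dollars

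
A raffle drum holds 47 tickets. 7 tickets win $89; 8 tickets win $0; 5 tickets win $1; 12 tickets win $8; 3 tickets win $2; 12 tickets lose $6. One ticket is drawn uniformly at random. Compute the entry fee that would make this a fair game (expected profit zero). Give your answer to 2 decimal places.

$14.00

E[payout] = (7/47)·89 + (8/47)·0 + (5/47)·1 + (12/47)·8 + (3/47)·2 + (12/47)·(-6) = 14
Fair fee = E[payout] = 14 ≈ $14.00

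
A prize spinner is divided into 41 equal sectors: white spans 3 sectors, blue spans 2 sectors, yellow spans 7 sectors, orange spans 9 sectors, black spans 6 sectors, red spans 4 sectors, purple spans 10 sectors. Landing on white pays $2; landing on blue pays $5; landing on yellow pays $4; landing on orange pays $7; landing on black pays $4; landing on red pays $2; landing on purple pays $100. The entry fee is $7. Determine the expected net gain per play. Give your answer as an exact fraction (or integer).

E[payout] = (3/41)·2 + (2/41)·5 + (7/41)·4 + (9/41)·7 + (6/41)·4 + (4/41)·2 + (10/41)·100 = 1139/41
Expected profit = 1139/41 − 7 = 852/41

852/41 dollars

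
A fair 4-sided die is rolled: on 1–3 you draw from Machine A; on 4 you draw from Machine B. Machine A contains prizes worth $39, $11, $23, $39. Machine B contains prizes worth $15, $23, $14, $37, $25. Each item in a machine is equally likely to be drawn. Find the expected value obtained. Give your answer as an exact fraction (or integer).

E[X | Machine A] = (39 + 11 + 23 + 39)/4 = 28
E[X | Machine B] = (15 + 23 + 14 + 37 + 25)/5 = 114/5
E[X] = (3/4)·28 + (1/4)·114/5 = 267/10

267/10 dollars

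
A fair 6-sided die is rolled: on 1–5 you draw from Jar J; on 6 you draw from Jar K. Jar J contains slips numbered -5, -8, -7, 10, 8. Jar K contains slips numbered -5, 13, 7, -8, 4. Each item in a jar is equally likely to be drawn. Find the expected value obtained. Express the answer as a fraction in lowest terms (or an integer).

E[X | Jar J] = (-5 − 8 − 7 + 10 + 8)/5 = -2/5
E[X | Jar K] = (-5 + 13 + 7 − 8 + 4)/5 = 11/5
E[X] = (5/6)·(-2/5) + (1/6)·11/5 = 1/30

1/30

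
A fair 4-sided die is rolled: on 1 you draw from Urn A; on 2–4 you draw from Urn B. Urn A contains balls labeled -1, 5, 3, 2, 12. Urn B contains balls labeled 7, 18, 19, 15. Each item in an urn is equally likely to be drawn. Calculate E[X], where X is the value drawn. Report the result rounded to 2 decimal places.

12.11

E[X | Urn A] = (-1 + 5 + 3 + 2 + 12)/5 = 21/5
E[X | Urn B] = (7 + 18 + 19 + 15)/4 = 59/4
E[X] = (1/4)·21/5 + (3/4)·59/4 = 969/80 ≈ 12.11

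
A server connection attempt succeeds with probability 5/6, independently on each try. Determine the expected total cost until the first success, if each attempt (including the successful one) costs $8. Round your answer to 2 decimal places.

E[#attempts] = 1/p = 6/5; E[cost] = 8·6/5 = 48/5.
≈ 9.60

$9.60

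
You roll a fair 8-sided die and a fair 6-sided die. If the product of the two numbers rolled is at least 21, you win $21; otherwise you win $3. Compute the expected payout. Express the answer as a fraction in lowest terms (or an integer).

33/4 dollars

E[payout] = (17/24)·3 + (7/24)·21 = 33/4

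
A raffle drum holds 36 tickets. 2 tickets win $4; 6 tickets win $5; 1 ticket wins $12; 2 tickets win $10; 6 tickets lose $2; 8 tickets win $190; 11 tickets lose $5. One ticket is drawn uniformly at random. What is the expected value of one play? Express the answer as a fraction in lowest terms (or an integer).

1523/36 dollars

E[payout] = (2/36)·4 + (6/36)·5 + (1/36)·12 + (2/36)·10 + (6/36)·(-2) + (8/36)·190 + (11/36)·(-5) = 1523/36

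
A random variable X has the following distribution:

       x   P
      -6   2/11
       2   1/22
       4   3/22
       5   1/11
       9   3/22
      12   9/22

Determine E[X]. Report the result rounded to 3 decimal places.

E[X] = (2/11)·(-6) + (1/22)·2 + (3/22)·4 + (1/11)·5 + (3/22)·9 + (9/22)·12
     = 135/22 ≈ 6.136

6.136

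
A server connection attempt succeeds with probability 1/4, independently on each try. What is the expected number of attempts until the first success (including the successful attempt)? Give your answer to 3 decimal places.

For a geometric distribution, E[trials] = 1/p = 1/(1/4) = 4.
≈ 4.000

4.000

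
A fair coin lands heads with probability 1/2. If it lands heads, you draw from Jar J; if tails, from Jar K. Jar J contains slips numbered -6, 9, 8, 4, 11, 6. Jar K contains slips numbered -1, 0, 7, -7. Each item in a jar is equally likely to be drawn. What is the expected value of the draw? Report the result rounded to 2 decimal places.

E[X | Jar J] = (-6 + 9 + 8 + 4 + 11 + 6)/6 = 16/3
E[X | Jar K] = (-1 + 0 + 7 − 7)/4 = -1/4
E[X] = (1/2)·16/3 + (1/2)·(-1/4) = 61/24 ≈ 2.54

2.54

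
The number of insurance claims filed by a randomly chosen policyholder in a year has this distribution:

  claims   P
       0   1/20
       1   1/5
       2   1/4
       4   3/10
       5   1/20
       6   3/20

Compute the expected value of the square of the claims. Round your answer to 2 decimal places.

E[X²] = (1/20)·0 + (1/5)·1 + (1/4)·4 + (3/10)·16 + (1/20)·25 + (3/20)·36
     = 253/20 ≈ 12.65

12.65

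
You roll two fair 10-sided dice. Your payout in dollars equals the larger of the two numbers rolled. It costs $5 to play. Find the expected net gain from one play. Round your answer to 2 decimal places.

Distribution of the larger of the two numbers rolled: 1 w.p. 1/100, 2 w.p. 3/100, 3 w.p. 1/20, 4 w.p. 7/100, 5 w.p. 9/100, 6 w.p. 11/100, …
E[payout] = (1/100)·1 + (3/100)·2 + (1/20)·3 + (7/100)·4 + (9/100)·5 + (11/100)·6 + (13/100)·7 + (3/20)·8 + (17/100)·9 + (19/100)·10 = 143/20
Expected profit = 143/20 − 5 = 43/20 ≈ $2.15

$2.15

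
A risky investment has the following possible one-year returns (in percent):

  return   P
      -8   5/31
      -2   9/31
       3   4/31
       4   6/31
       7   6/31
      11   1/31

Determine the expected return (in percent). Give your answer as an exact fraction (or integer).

1

E[X] = (5/31)·(-8) + (9/31)·(-2) + (4/31)·3 + (6/31)·4 + (6/31)·7 + (1/31)·11
     = 1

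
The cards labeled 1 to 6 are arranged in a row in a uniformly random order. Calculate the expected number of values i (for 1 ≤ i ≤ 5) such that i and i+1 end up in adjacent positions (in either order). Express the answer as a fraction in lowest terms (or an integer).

5/3

For each i ∈ {1,…,5}, let Xᵢ = 1 if i and i+1 are adjacent. P(Xᵢ=1) = 2·(6−1)!/6! = 2/6.
By linearity, E[ΣXᵢ] = (5)·(2/6) = 5/3.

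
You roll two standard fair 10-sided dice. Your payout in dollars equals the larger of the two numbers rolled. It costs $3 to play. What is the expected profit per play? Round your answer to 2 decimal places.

Distribution of the larger of the two numbers rolled: 1 w.p. 1/100, 2 w.p. 3/100, 3 w.p. 1/20, 4 w.p. 7/100, 5 w.p. 9/100, 6 w.p. 11/100, …
E[payout] = (1/100)·1 + (3/100)·2 + (1/20)·3 + (7/100)·4 + (9/100)·5 + (11/100)·6 + (13/100)·7 + (3/20)·8 + (17/100)·9 + (19/100)·10 = 143/20
Expected profit = 143/20 − 3 = 83/20 ≈ $4.15

$4.15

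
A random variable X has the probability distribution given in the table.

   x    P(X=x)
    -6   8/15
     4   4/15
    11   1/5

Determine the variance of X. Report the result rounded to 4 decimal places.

47.6622

E[X] = (8/15)·(-6) + (4/15)·4 + (1/5)·11 = 1/15
E[X²] = (8/15)·36 + (4/15)·16 + (1/5)·121 = 143/3
Var(X) = 143/3 − (1/15)² = 10724/225 ≈ 47.6622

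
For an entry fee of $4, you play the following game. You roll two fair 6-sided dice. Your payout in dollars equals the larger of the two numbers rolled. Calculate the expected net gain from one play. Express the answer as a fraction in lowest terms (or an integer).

17/36 dollars

Distribution of the larger of the two numbers rolled: 1 w.p. 1/36, 2 w.p. 1/12, 3 w.p. 5/36, 4 w.p. 7/36, 5 w.p. 1/4, 6 w.p. 11/36
E[payout] = (1/36)·1 + (1/12)·2 + (5/36)·3 + (7/36)·4 + (1/4)·5 + (11/36)·6 = 161/36
Expected profit = 161/36 − 4 = 17/36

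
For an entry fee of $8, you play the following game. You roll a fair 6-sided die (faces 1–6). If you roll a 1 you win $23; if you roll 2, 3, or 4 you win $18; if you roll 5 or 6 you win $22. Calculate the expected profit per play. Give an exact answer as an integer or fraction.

73/6 dollars

E[payout] = (1/2)·18 + (1/3)·22 + (1/6)·23 = 121/6
Expected profit = 121/6 − 8 = 73/6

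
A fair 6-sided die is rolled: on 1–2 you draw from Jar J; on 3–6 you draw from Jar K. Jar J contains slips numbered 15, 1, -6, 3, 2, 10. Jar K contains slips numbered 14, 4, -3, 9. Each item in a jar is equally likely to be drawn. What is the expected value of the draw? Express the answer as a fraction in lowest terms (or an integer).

97/18

E[X | Jar J] = (15 + 1 − 6 + 3 + 2 + 10)/6 = 25/6
E[X | Jar K] = (14 + 4 − 3 + 9)/4 = 6
E[X] = (1/3)·25/6 + (2/3)·6 = 97/18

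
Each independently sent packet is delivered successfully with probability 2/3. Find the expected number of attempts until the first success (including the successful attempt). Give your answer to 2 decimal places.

1.50

For a geometric distribution, E[trials] = 1/p = 1/(2/3) = 3/2.
≈ 1.50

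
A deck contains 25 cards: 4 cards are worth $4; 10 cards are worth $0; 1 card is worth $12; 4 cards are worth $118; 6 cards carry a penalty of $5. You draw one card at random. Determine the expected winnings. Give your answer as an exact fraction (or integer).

94/5 dollars

E[payout] = (4/25)·4 + (10/25)·0 + (1/25)·12 + (4/25)·118 + (6/25)·(-5) = 94/5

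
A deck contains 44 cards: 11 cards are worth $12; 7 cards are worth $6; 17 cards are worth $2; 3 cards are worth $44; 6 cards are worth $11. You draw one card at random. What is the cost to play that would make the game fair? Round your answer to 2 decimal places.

$9.23

E[payout] = (11/44)·12 + (7/44)·6 + (17/44)·2 + (3/44)·44 + (6/44)·11 = 203/22
Fair fee = E[payout] = 203/22 ≈ $9.23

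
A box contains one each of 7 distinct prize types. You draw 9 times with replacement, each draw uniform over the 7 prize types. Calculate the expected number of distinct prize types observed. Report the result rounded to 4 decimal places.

Let Xⱼ=1 if type j appears at least once. P(Xⱼ=1) = 1 − ((7−1)/7)^9 = 30275911/40353607.
E[#distinct] = 7·30275911/40353607 = 30275911/5764801.
≈ 5.2519

5.2519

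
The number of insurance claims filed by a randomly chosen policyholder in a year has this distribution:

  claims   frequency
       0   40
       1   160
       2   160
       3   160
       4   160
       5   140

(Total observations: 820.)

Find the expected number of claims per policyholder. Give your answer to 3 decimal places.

Total = 820, so P(claims=0) = 40/820, etc.
E[X] = (2/41)·0 + (8/41)·1 + (8/41)·2 + (8/41)·3 + (8/41)·4 + (7/41)·5
     = 115/41 ≈ 2.805

2.805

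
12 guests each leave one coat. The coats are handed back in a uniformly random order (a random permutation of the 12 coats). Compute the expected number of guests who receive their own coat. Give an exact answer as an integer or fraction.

Let Xᵢ = 1 if person i gets their own coat. For each i, P(Xᵢ=1) = 1/12.
By linearity of expectation, E[X₁+…+X_12] = 12·(1/12) = 1.

1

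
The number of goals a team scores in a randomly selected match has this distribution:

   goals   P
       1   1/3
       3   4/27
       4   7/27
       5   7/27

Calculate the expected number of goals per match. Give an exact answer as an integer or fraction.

E[X] = (1/3)·1 + (4/27)·3 + (7/27)·4 + (7/27)·5
     = 28/9

28/9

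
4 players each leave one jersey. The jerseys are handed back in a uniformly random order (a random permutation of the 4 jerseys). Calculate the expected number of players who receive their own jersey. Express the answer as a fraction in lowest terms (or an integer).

1

Let Xᵢ = 1 if person i gets their own jersey. For each i, P(Xᵢ=1) = 1/4.
By linearity of expectation, E[X₁+…+X_4] = 4·(1/4) = 1.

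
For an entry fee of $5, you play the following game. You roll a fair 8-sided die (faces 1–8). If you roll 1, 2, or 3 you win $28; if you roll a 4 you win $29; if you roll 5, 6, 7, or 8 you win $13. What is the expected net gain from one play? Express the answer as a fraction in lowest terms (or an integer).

E[payout] = (1/2)·13 + (3/8)·28 + (1/8)·29 = 165/8
Expected profit = 165/8 − 5 = 125/8

125/8 dollars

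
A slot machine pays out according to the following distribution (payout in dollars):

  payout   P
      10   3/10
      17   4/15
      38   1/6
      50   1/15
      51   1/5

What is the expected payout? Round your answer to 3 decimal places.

E[X] = (3/10)·10 + (4/15)·17 + (1/6)·38 + (1/15)·50 + (1/5)·51
     = 137/5 ≈ 27.400

$27.400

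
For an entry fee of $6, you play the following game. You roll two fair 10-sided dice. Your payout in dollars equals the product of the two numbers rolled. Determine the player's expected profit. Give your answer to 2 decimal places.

$24.25

Distribution of the product of the two numbers rolled: 1 w.p. 1/100, 2 w.p. 1/50, 3 w.p. 1/50, 4 w.p. 3/100, 5 w.p. 1/50, 6 w.p. 1/25, …
E[payout] = (1/100)·1 + (1/50)·2 + (1/50)·3 + (3/100)·4 + (1/50)·5 + (1/25)·6 + (1/50)·7 + (1/25)·8 + (3/100)·9 + (1/25)·10 + (1/25)·12 + (1/50)·14 + (1/50)·15 + (3/100)·16 + (1/25)·18 + (1/25)·20 + (1/50)·21 + (1/25)·24 + (1/100)·25 + (1/50)·27 + (1/50)·28 + (1/25)·30 + (1/50)·32 + (1/50)·35 + (3/100)·36 + (1/25)·40 + (1/50)·42 + (1/50)·45 + (1/50)·48 + (1/100)·49 + (1/50)·50 + (1/50)·54 + (1/50)·56 + (1/50)·60 + (1/50)·63 + (1/100)·64 + (1/50)·70 + (1/50)·72 + (1/50)·80 + (1/100)·81 + (1/50)·90 + (1/100)·100 = 121/4
Expected profit = 121/4 − 6 = 97/4 ≈ $24.25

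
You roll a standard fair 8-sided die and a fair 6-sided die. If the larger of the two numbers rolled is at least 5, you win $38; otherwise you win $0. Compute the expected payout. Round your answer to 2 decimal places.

$25.33

E[payout] = (1/3)·0 + (2/3)·38 = 76/3
≈ $25.33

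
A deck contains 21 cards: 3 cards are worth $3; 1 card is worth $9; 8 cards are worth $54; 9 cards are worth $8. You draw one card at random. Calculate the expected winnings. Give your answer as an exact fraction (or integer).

174/7 dollars

E[payout] = (3/21)·3 + (1/21)·9 + (8/21)·54 + (9/21)·8 = 174/7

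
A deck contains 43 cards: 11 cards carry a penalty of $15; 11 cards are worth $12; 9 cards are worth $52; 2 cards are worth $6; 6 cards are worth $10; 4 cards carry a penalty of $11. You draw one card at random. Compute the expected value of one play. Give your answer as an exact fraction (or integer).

463/43 dollars

E[payout] = (11/43)·(-15) + (11/43)·12 + (9/43)·52 + (2/43)·6 + (6/43)·10 + (4/43)·(-11) = 463/43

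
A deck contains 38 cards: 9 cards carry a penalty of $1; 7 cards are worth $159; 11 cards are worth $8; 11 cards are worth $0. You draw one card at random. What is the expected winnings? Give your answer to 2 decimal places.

$31.37

E[payout] = (9/38)·(-1) + (7/38)·159 + (11/38)·8 + (11/38)·0 = 596/19
≈ $31.37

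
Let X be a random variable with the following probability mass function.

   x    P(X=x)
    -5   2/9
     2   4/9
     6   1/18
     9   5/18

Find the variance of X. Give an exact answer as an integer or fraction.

E[X] = (2/9)·(-5) + (4/9)·2 + (1/18)·6 + (5/18)·9 = 47/18
E[X²] = (2/9)·25 + (4/9)·4 + (1/18)·36 + (5/18)·81 = 191/6
Var(X) = 191/6 − (47/18)² = 8105/324

8105/324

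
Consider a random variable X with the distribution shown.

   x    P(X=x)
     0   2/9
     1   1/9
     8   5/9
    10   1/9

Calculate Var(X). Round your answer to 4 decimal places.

E[X] = (2/9)·0 + (1/9)·1 + (5/9)·8 + (1/9)·10 = 17/3
E[X²] = (2/9)·0 + (1/9)·1 + (5/9)·64 + (1/9)·100 = 421/9
Var(X) = 421/9 − (17/3)² = 44/3 ≈ 14.6667

14.6667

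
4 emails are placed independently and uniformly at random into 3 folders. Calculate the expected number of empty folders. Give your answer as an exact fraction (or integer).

Let Xⱼ=1 if folder j is empty. P(Xⱼ=1) = ((3-1)/3)^4 = 16/81.
By linearity, E[#empty] = 3·16/81 = 16/27.

16/27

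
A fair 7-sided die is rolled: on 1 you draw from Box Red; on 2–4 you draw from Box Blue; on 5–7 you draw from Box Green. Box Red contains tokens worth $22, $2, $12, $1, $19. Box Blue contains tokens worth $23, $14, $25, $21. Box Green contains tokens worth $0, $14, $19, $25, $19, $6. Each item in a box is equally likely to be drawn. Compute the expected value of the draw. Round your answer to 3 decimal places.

E[X | Box Red] = (22 + 2 + 12 + 1 + 19)/5 = 56/5
E[X | Box Blue] = (23 + 14 + 25 + 21)/4 = 83/4
E[X | Box Green] = (0 + 14 + 19 + 25 + 19 + 6)/6 = 83/6
E[X] = (1/7)·56/5 + (3/7)·83/4 + (3/7)·83/6 = 2299/140 ≈ 16.421

$16.421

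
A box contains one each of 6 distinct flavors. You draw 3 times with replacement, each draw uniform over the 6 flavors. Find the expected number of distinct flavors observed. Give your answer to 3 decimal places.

Let Xⱼ=1 if type j appears at least once. P(Xⱼ=1) = 1 − ((6−1)/6)^3 = 91/216.
E[#distinct] = 6·91/216 = 91/36.
≈ 2.528

2.528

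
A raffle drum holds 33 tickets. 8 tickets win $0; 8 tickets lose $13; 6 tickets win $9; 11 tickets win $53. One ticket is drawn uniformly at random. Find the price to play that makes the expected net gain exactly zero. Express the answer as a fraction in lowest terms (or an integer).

E[payout] = (8/33)·0 + (8/33)·(-13) + (6/33)·9 + (11/33)·53 = 533/33
Fair fee = E[payout] = 533/33

533/33 dollars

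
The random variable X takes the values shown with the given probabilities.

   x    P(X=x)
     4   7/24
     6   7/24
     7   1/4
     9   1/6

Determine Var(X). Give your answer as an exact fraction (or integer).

E[X] = (7/24)·4 + (7/24)·6 + (1/4)·7 + (1/6)·9 = 37/6
E[X²] = (7/24)·16 + (7/24)·36 + (1/4)·49 + (1/6)·81 = 491/12
Var(X) = 491/12 − (37/6)² = 26/9

26/9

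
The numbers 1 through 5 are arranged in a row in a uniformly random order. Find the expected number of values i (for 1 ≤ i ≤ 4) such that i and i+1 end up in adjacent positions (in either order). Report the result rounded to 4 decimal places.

For each i ∈ {1,…,4}, let Xᵢ = 1 if i and i+1 are adjacent. P(Xᵢ=1) = 2·(5−1)!/5! = 2/5.
By linearity, E[ΣXᵢ] = (4)·(2/5) = 8/5.
≈ 1.6000

1.6000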